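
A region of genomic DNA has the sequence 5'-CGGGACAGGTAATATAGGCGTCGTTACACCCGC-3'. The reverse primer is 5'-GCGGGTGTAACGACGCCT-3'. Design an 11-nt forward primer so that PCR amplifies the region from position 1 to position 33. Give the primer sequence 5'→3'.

The reverse primer's reverse complement AGGCGTCGTTACACCCGC matches the template at positions 16–33; the product starts at position 1.
The forward primer is identical to the top strand over positions 1–11: CGGGACAGGTA.

5'-CGGGACAGGTA-3'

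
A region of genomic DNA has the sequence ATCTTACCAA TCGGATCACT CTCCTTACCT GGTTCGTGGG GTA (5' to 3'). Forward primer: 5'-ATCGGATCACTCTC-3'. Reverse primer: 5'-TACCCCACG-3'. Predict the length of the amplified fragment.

34 bp

The forward primer matches the template at positions 10–23.
Taking the reverse complement of TACCCCACG gives CGTGGGGTA, found at positions 35–43 on the template; the primer anneals here to the top strand with its 3' end pointing upstream.
Amplicon spans positions 10–43: 34 bp.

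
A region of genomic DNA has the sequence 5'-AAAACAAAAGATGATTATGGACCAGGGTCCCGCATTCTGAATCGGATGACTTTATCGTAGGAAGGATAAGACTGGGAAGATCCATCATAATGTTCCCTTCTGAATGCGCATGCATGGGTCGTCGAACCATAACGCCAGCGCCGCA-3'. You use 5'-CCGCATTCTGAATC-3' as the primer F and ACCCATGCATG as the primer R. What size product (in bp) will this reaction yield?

Forward primer CCGCATTCTGAATC is found on the top strand at positions 30–43.
Taking the reverse complement of ACCCATGCATG gives CATGCATGGGT, found at positions 109–119 on the template; the primer anneals here to the top strand with its 3' end pointing upstream.
Product length = (reverse-primer end) − (forward-primer start) + 1 = 119 − 30 + 1 = 90 bp.

90 bp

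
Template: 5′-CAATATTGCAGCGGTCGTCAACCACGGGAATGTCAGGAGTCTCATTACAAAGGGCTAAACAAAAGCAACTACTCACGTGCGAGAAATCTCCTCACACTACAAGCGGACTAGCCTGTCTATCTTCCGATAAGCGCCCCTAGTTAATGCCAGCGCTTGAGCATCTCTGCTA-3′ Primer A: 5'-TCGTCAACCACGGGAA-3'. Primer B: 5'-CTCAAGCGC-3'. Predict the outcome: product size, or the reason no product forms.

Yes — a 144 bp product.

Primer A (TCGTCAACCACGGGAA) matches the top strand at positions 15–30; it acts as a forward primer.
Primer B's reverse complement is GCGCTTGAG, matching the top strand at positions 150–158; it acts as a reverse primer.
The 3' ends face each other across positions 15–158, giving a 144 bp product.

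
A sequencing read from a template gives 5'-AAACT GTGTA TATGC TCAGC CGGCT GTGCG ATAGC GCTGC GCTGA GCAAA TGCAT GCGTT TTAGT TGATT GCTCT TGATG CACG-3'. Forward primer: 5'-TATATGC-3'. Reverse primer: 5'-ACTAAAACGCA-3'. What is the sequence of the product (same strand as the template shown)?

5'-TATATGCTCAGCCGGCTGTGCGATAGCGCTGCGCTGAGCAAATGCATGCGTTTTAGT-3'

Scanning the template, TATATGC occurs at positions 9–15; this primer anneals to the bottom strand there with its 3' end pointing downstream.
The reverse primer's reverse complement is TGCGTTTTAGT, which matches the template at positions 55–65.
The product is the template from position 9 through 65 (57 bp).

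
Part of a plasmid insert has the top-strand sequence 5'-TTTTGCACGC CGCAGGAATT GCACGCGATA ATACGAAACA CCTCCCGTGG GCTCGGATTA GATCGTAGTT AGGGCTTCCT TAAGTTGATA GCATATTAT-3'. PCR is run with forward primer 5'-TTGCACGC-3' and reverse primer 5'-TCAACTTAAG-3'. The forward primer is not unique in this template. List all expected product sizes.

The forward primer TTGCACGC matches the top strand at positions 3–10, 19–26.
The reverse primer's reverse complement is CTTAAGTTGA, matching at positions 79–88.
Each forward site pairs with the reverse site to give a product ending at position 88: sizes 86, 70 bp.

86 bp, 70 bp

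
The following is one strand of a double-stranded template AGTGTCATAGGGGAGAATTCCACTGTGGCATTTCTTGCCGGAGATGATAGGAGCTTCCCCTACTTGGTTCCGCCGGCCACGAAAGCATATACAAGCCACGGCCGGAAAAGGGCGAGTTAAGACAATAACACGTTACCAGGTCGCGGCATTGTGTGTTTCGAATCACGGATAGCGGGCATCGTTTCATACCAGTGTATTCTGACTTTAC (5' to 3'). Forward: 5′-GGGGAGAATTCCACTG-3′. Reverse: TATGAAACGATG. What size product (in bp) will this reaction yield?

Scanning the template, GGGGAGAATTCCACTG occurs at positions 10–25; this primer anneals to the bottom strand there with its 3' end pointing downstream.
Taking the reverse complement of TATGAAACGATG gives CATCGTTTCATA, found at positions 177–188 on the template; the primer anneals here to the top strand with its 3' end pointing upstream.
Product length = (reverse-primer end) − (forward-primer start) + 1 = 188 − 10 + 1 = 179 bp.

179 bp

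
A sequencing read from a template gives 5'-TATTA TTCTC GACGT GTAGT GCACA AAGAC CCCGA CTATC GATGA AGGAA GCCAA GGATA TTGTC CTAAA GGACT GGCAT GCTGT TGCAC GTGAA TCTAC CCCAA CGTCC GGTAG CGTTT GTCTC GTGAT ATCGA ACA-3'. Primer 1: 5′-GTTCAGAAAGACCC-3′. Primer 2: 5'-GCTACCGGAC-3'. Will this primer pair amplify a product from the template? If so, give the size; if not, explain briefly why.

No product — primer 1 has no binding site in the template.

Primer 1 (GTTCAGAAAGACCC) does not match the top strand, and its reverse complement GGGTCTTTCTGAAC does not match either.
With no annealing site for primer 1, no amplification occurs.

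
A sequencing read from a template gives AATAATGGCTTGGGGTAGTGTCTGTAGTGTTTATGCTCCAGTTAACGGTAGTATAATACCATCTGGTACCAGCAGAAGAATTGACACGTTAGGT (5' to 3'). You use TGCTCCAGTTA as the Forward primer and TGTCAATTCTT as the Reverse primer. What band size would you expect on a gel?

53 bp

Forward primer TGCTCCAGTTA is found on the top strand at positions 34–44.
Reverse complement of the reverse primer: AAGAATTGACA. This occurs on the top strand at positions 76–86.
The product runs from position 34 to position 86, so its length is 86 − 34 + 1 = 53 bp.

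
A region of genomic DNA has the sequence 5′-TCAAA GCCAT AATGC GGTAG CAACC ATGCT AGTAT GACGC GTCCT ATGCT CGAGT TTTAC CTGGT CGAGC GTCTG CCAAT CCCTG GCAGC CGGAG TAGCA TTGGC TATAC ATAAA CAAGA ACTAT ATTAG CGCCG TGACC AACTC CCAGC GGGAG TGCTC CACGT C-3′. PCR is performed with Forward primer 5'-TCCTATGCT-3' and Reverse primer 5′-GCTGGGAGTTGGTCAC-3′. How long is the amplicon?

109 bp

Scanning the template, TCCTATGCT occurs at positions 42–50; this primer anneals to the bottom strand there with its 3' end pointing downstream.
Taking the reverse complement of GCTGGGAGTTGGTCAC gives GTGACCAACTCCCAGC, found at positions 135–150 on the template; the primer anneals here to the top strand with its 3' end pointing upstream.
The product runs from position 42 to position 150, so its length is 150 − 42 + 1 = 109 bp.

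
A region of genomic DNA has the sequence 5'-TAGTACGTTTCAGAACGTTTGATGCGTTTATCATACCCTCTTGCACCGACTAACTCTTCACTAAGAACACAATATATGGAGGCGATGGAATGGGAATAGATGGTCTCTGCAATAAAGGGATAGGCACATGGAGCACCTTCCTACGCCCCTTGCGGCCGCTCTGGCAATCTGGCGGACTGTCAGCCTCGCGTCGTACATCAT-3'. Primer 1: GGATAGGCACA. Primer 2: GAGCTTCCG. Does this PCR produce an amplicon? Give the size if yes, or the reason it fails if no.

Primer 2 (GAGCTTCCG) does not match the top strand, and its reverse complement CGGAAGCTC does not match either.
With no annealing site for primer 2, no amplification occurs.

No product — primer 2 has no binding site in the template.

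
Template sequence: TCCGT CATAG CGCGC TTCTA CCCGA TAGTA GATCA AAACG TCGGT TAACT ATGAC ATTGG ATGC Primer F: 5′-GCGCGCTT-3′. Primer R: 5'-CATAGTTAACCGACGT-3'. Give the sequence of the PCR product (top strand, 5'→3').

Scanning the template, GCGCGCTT occurs at positions 10–17; this primer anneals to the bottom strand there with its 3' end pointing downstream.
Reverse complement of the reverse primer: ACGTCGGTTAACTATG. This occurs on the top strand at positions 38–53.
The product is the template from position 10 through 53 (44 bp).

5'-GCGCGCTTCTACCCGATAGTAGATCAAAACGTCGGTTAACTATG-3'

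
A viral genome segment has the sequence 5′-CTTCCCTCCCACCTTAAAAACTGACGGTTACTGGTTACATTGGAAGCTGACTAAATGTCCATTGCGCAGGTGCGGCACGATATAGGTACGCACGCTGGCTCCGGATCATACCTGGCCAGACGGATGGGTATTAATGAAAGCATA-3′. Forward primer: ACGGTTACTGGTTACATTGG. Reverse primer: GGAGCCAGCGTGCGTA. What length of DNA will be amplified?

The forward primer matches the template at positions 24–43.
The reverse primer's reverse complement is TACGCACGCTGGCTCC, which matches the template at positions 87–102.
The product runs from position 24 to position 102, so its length is 102 − 24 + 1 = 79 bp.

79 bp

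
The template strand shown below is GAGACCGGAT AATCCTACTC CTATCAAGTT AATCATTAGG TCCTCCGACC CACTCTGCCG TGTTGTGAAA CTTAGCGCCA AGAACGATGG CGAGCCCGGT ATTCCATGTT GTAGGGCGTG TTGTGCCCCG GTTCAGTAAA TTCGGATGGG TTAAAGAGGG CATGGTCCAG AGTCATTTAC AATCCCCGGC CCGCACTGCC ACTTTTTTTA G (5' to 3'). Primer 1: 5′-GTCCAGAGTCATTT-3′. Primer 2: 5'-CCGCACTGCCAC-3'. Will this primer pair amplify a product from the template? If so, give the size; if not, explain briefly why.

Primer 1 (GTCCAGAGTCATTT) matches the top strand at positions 165–178 (3' end points downstream).
Primer 2 (CCGCACTGCCAC) also matches the top strand directly, at positions 191–202 — its reverse complement GTGGCAGTGCGG is not present.
Both primers anneal to the bottom strand with 3' ends pointing the same way, so neither can prime synthesis back toward the other.

No product — both primers anneal to the same strand and extend in the same direction.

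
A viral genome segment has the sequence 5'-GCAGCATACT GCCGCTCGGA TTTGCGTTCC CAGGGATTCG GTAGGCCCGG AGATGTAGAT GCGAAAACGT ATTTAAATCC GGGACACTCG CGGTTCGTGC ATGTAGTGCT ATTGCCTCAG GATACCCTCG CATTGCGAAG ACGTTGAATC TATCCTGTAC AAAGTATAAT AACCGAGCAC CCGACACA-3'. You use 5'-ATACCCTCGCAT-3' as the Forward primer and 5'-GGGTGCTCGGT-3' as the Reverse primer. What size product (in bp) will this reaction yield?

61 bp

Forward primer ATACCCTCGCAT is found on the top strand at positions 122–133.
Reverse complement of the reverse primer: ACCGAGCACCC. This occurs on the top strand at positions 172–182.
The product runs from position 122 to position 182, so its length is 182 − 122 + 1 = 61 bp.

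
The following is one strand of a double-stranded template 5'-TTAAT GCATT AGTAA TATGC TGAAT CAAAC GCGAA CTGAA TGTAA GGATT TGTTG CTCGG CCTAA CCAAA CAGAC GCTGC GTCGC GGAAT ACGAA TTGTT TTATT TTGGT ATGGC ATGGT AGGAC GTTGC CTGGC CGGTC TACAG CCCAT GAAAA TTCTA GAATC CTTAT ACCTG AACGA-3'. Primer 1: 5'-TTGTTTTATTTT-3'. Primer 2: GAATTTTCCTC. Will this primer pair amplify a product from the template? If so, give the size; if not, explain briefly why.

Primer 2 (GAATTTTCCTC) does not match the top strand, and its reverse complement GAGGAAAATTC does not match either.
With no annealing site for primer 2, no amplification occurs.

No product — primer 2 has no binding site in the template.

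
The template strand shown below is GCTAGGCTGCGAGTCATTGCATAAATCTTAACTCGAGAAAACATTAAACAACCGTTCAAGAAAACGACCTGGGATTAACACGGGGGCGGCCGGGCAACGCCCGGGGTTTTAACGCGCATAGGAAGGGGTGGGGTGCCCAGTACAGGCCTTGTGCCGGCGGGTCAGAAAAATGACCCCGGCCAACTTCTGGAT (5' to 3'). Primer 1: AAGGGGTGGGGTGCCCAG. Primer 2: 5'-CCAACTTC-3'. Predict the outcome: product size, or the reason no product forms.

Primer 1 (AAGGGGTGGGGTGCCCAG) matches the top strand at positions 123–140 (3' end points downstream).
Primer 2 (CCAACTTC) also matches the top strand directly, at positions 180–187 — its reverse complement GAAGTTGG is not present.
Both primers anneal to the bottom strand with 3' ends pointing the same way, so neither can prime synthesis back toward the other.

No product — both primers anneal to the same strand and extend in the same direction.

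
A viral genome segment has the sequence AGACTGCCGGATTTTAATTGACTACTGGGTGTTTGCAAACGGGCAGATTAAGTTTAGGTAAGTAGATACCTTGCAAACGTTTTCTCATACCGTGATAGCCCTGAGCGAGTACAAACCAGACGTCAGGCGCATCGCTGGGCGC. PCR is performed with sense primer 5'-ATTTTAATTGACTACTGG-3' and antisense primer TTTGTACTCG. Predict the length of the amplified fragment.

105 bp

The forward primer matches the template at positions 11–28.
The reverse primer's reverse complement is CGAGTACAAA, which matches the template at positions 106–115.
The product runs from position 11 to position 115, so its length is 115 − 11 + 1 = 105 bp.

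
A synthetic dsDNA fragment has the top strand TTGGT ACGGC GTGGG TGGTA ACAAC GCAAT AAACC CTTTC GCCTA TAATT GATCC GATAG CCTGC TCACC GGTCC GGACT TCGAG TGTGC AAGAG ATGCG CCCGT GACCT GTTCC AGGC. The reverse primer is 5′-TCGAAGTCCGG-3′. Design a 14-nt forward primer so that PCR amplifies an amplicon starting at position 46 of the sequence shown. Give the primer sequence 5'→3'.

5'-TAATTGATCCGATA-3'

The reverse primer's reverse complement CCGGACTTCGA matches the template at positions 74–84; the product starts at position 46.
The forward primer is identical to the top strand over positions 46–59: TAATTGATCCGATA.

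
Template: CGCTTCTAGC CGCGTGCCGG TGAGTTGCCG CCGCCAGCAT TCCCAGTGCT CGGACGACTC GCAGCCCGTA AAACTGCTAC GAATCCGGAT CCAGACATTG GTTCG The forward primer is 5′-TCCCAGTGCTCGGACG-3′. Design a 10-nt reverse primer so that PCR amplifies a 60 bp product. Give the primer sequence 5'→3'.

The forward primer binds at positions 41–56, so a 60 bp product ends at position 41 + 60 − 1 = 100.
The reverse primer anneals to the top strand over positions 91–100, i.e. to CCAGACATTG.
Its sequence written 5'→3' is the reverse complement: CAATGTCTGG.

5'-CAATGTCTGG-3'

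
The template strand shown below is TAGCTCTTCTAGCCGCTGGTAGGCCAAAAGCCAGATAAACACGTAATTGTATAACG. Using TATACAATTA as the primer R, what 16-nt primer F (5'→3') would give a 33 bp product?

5'-AGGCCAAAAGCCAGAT-3'

The reverse primer's reverse complement TAATTGTATA matches the template at positions 44–53, so the product ends at position 53.
A 33 bp product then starts at position 53 − 33 + 1 = 21.
The forward primer is identical to the top strand there: AGGCCAAAAGCCAGAT.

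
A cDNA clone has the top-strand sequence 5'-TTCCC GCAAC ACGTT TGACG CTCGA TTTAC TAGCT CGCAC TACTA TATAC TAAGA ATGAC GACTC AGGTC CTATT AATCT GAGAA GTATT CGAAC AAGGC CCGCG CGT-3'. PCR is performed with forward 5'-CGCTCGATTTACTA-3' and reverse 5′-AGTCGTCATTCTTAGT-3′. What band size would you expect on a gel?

46 bp

Scanning the template, CGCTCGATTTACTA occurs at positions 19–32; this primer anneals to the bottom strand there with its 3' end pointing downstream.
Reverse complement of the reverse primer: ACTAAGAATGACGACT. This occurs on the top strand at positions 49–64.
Product length = (reverse-primer end) − (forward-primer start) + 1 = 64 − 19 + 1 = 46 bp.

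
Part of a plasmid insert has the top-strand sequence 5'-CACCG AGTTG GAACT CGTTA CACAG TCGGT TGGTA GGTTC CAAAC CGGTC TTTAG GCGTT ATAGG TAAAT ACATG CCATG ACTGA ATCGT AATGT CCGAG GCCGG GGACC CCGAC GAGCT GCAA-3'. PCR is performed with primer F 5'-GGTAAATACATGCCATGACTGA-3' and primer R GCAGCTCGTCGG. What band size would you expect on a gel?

59 bp

Scanning the template, GGTAAATACATGCCATGACTGA occurs at positions 64–85; this primer anneals to the bottom strand there with its 3' end pointing downstream.
Taking the reverse complement of GCAGCTCGTCGG gives CCGACGAGCTGC, found at positions 111–122 on the template; the primer anneals here to the top strand with its 3' end pointing upstream.
The product runs from position 64 to position 122, so its length is 122 − 64 + 1 = 59 bp.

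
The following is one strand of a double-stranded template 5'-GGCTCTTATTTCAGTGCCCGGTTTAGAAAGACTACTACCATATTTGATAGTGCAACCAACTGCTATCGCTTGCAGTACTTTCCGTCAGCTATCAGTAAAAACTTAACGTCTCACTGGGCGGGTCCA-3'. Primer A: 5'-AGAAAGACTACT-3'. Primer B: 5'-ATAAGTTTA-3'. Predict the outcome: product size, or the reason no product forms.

Primer B (ATAAGTTTA) does not match the top strand, and its reverse complement TAAACTTAT does not match either.
With no annealing site for primer B, no amplification occurs.

No product — primer B has no binding site in the template.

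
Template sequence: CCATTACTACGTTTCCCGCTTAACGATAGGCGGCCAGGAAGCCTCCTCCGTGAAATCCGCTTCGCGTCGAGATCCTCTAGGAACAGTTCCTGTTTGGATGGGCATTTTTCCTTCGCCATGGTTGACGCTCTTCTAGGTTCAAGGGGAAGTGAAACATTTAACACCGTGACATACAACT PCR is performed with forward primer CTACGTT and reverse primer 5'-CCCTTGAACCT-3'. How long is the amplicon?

139 bp

Scanning the template, CTACGTT occurs at positions 7–13; this primer anneals to the bottom strand there with its 3' end pointing downstream.
The reverse primer's reverse complement is AGGTTCAAGGG, which matches the template at positions 135–145.
Amplicon spans positions 7–145: 139 bp.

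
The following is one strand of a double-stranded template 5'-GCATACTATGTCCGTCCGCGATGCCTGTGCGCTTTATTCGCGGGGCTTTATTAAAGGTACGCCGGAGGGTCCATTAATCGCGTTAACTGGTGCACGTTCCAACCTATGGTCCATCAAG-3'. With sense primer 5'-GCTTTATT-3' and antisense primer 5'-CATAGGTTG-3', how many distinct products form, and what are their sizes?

Two products: 78 bp, 64 bp

The forward primer GCTTTATT matches the top strand at positions 31–38, 45–52.
The reverse primer's reverse complement is CAACCTATG, matching at positions 100–108.
Each forward site pairs with the reverse site to give a product ending at position 108: sizes 78, 64 bp.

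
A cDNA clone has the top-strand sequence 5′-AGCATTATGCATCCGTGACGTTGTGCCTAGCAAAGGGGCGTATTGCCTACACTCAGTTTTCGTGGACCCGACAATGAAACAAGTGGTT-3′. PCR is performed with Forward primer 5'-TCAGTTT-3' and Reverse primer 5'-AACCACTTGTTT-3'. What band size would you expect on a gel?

The forward primer matches the template at positions 53–59.
Reverse complement of the reverse primer: AAACAAGTGGTT. This occurs on the top strand at positions 77–88.
Product length = (reverse-primer end) − (forward-primer start) + 1 = 88 − 53 + 1 = 36 bp.

36 bp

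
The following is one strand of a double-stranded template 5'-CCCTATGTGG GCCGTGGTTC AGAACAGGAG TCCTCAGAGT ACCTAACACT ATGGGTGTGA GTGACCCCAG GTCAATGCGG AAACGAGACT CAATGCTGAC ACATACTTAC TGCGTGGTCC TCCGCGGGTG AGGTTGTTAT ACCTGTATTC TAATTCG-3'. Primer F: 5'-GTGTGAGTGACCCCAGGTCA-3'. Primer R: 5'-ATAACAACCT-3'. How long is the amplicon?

86 bp

The forward primer matches the template at positions 55–74.
Taking the reverse complement of ATAACAACCT gives AGGTTGTTAT, found at positions 131–140 on the template; the primer anneals here to the top strand with its 3' end pointing upstream.
Amplicon spans positions 55–140: 86 bp.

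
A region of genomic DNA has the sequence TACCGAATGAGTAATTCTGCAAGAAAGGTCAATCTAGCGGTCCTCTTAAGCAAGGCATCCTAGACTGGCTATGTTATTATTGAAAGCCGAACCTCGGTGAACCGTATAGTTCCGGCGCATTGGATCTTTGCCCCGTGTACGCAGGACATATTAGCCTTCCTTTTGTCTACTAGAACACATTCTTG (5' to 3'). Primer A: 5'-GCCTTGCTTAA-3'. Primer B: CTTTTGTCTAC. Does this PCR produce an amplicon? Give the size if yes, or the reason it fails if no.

Primer A (GCCTTGCTTAA) has reverse complement TTAAGCAAGGC, which matches the top strand at positions 46–56; primer A anneals to the top strand there with its 3' end pointing upstream toward position 46.
Primer B (CTTTTGTCTAC) matches the top strand directly at positions 160–170; it anneals to the bottom strand with its 3' end pointing downstream toward position 170.
The 3' ends diverge (primer A extends toward position 1, primer B toward position 185), so the primers never converge on a shared product.

No product — the primers' 3' ends point away from each other.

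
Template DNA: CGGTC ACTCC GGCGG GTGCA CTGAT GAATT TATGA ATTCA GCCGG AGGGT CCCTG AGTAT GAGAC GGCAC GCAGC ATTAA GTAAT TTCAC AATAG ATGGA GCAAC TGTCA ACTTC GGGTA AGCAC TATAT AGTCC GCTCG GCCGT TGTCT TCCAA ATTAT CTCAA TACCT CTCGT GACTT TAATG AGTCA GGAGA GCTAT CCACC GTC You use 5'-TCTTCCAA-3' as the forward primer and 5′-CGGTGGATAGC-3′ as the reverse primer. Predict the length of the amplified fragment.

The forward primer matches the template at positions 148–155.
Taking the reverse complement of CGGTGGATAGC gives GCTATCCACCG, found at positions 196–206 on the template; the primer anneals here to the top strand with its 3' end pointing upstream.
The product runs from position 148 to position 206, so its length is 206 − 148 + 1 = 59 bp.

59 bp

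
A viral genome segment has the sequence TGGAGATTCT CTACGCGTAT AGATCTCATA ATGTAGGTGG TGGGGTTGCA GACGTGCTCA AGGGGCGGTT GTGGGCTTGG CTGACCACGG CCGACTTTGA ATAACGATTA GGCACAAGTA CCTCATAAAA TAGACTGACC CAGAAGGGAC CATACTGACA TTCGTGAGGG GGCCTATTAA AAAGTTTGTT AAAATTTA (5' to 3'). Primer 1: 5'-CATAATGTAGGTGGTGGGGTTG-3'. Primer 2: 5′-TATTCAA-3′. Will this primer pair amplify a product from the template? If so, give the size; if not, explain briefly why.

Primer 1 (CATAATGTAGGTGGTGGGGTTG) matches the top strand at positions 27–48; it acts as a forward primer.
Primer 2's reverse complement is TTGAATA, matching the top strand at positions 97–103; it acts as a reverse primer.
The 3' ends face each other across positions 27–103, giving a 77 bp product.

Yes — a 77 bp product.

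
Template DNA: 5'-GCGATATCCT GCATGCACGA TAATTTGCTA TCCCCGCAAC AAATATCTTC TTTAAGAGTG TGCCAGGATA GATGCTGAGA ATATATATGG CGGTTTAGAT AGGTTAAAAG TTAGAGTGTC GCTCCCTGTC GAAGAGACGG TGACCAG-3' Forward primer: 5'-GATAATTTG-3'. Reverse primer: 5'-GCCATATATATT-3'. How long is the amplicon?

The forward primer matches the template at positions 19–27.
The reverse primer's reverse complement is AATATATATGGC, which matches the template at positions 80–91.
Amplicon spans positions 19–91: 73 bp.

73 bp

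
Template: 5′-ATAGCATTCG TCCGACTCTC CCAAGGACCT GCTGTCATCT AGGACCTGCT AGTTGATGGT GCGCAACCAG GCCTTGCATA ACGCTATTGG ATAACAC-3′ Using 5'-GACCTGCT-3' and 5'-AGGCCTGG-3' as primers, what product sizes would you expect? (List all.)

49 bp, 32 bp

The forward primer GACCTGCT matches the top strand at positions 26–33, 43–50.
The reverse primer's reverse complement is CCAGGCCT, matching at positions 67–74.
Each forward site pairs with the reverse site to give a product ending at position 74: sizes 49, 32 bp.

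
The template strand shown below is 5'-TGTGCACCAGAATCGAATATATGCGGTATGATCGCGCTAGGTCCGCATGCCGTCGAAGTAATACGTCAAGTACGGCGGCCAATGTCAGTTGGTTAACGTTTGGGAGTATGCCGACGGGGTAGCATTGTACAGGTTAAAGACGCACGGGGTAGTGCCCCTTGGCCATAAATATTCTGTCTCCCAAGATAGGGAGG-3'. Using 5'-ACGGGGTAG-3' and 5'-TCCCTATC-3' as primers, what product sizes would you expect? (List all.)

The forward primer ACGGGGTAG matches the top strand at positions 114–122, 144–152.
The reverse primer's reverse complement is GATAGGGA, matching at positions 185–192.
Each forward site pairs with the reverse site to give a product ending at position 192: sizes 79, 49 bp.

79 bp, 49 bp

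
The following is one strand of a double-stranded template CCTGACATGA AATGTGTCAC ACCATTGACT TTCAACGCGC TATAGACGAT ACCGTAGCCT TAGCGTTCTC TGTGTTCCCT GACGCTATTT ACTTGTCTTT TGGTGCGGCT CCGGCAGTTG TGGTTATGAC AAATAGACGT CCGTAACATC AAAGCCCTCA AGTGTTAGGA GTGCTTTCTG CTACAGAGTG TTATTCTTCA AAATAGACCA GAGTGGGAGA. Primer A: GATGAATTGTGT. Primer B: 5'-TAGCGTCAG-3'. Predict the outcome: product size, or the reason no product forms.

Primer A (GATGAATTGTGT) does not match the top strand, and its reverse complement ACACAATTCATC does not match either.
With no annealing site for primer A, no amplification occurs.

No product — primer A has no binding site in the template.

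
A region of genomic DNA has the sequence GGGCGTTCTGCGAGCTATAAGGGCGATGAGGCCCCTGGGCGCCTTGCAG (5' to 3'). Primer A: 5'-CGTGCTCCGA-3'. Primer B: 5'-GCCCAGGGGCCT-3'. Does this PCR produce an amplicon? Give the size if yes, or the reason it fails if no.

Primer A (CGTGCTCCGA) does not match the top strand, and its reverse complement TCGGAGCACG does not match either.
With no annealing site for primer A, no amplification occurs.

No product — primer A has no binding site in the template.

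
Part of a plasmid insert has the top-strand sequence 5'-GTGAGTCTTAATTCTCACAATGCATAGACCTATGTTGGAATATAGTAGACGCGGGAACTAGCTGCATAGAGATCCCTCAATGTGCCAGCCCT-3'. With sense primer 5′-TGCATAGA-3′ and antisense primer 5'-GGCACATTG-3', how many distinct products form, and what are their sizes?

Two products: 66 bp, 24 bp

The forward primer TGCATAGA matches the top strand at positions 21–28, 63–70.
The reverse primer's reverse complement is CAATGTGCC, matching at positions 78–86.
Each forward site pairs with the reverse site to give a product ending at position 86: sizes 66, 24 bp.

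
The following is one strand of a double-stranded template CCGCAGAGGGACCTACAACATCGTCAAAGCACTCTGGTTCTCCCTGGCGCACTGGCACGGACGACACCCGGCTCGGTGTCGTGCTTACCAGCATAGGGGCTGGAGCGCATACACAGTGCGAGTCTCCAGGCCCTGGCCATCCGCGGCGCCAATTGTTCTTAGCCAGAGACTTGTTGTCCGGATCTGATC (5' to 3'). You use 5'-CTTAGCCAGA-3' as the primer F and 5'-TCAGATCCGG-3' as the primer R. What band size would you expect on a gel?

Scanning the template, CTTAGCCAGA occurs at positions 158–167; this primer anneals to the bottom strand there with its 3' end pointing downstream.
Reverse complement of the reverse primer: CCGGATCTGA. This occurs on the top strand at positions 178–187.
Product length = (reverse-primer end) − (forward-primer start) + 1 = 187 − 158 + 1 = 30 bp.

30 bp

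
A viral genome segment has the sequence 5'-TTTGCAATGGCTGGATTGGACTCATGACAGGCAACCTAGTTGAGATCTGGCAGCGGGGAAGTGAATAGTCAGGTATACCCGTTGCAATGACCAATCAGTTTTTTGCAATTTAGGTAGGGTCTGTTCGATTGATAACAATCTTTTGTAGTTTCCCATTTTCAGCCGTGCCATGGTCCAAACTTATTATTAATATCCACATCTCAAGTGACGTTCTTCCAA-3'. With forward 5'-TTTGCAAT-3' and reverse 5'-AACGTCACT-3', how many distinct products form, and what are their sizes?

The forward primer TTTGCAAT matches the top strand at positions 1–8, 102–109.
The reverse primer's reverse complement is AGTGACGTT, matching at positions 204–212.
Each forward site pairs with the reverse site to give a product ending at position 212: sizes 212, 111 bp.

Two products: 212 bp, 111 bp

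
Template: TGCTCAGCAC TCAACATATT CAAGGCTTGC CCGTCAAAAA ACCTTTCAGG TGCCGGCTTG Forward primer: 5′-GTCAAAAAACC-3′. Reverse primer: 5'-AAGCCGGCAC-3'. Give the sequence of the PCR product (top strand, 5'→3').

5'-GTCAAAAAACCTTTCAGGTGCCGGCTT-3'

Scanning the template, GTCAAAAAACC occurs at positions 33–43; this primer anneals to the bottom strand there with its 3' end pointing downstream.
The reverse primer's reverse complement is GTGCCGGCTT, which matches the template at positions 50–59.
The product is the template from position 33 through 59 (27 bp).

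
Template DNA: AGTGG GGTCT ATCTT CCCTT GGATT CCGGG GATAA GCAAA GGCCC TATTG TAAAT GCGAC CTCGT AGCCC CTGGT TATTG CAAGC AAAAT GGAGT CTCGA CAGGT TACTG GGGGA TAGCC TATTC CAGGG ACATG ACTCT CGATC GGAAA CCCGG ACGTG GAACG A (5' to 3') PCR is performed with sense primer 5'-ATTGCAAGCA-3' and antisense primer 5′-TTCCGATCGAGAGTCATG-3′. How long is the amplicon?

73 bp

Scanning the template, ATTGCAAGCA occurs at positions 77–86; this primer anneals to the bottom strand there with its 3' end pointing downstream.
Reverse complement of the reverse primer: CATGACTCTCGATCGGAA. This occurs on the top strand at positions 132–149.
The product runs from position 77 to position 149, so its length is 149 − 77 + 1 = 73 bp.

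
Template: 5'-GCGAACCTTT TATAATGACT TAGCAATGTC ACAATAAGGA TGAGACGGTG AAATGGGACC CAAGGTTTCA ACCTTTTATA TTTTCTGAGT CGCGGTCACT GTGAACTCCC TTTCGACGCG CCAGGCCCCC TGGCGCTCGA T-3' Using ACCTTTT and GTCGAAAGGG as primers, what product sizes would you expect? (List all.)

113 bp, 47 bp

The forward primer ACCTTTT matches the top strand at positions 5–11, 71–77.
The reverse primer's reverse complement is CCCTTTCGAC, matching at positions 108–117.
Each forward site pairs with the reverse site to give a product ending at position 117: sizes 113, 47 bp.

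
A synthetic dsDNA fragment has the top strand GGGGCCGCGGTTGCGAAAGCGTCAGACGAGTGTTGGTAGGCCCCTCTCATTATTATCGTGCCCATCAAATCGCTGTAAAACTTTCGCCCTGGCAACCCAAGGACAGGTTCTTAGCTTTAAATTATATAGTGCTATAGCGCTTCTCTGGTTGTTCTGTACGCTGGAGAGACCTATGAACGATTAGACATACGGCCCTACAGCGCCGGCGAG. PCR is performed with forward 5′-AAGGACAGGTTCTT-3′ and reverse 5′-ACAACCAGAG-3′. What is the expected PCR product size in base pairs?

54 bp

Forward primer AAGGACAGGTTCTT is found on the top strand at positions 99–112.
Reverse complement of the reverse primer: CTCTGGTTGT. This occurs on the top strand at positions 143–152.
Product length = (reverse-primer end) − (forward-primer start) + 1 = 152 − 99 + 1 = 54 bp.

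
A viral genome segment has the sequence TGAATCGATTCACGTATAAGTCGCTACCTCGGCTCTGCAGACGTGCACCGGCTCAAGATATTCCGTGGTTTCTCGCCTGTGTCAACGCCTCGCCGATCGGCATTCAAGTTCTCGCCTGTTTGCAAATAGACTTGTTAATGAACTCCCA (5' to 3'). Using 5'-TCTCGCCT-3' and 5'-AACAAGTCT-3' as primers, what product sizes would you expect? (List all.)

66 bp, 27 bp

The forward primer TCTCGCCT matches the top strand at positions 71–78, 110–117.
The reverse primer's reverse complement is AGACTTGTT, matching at positions 128–136.
Each forward site pairs with the reverse site to give a product ending at position 136: sizes 66, 27 bp.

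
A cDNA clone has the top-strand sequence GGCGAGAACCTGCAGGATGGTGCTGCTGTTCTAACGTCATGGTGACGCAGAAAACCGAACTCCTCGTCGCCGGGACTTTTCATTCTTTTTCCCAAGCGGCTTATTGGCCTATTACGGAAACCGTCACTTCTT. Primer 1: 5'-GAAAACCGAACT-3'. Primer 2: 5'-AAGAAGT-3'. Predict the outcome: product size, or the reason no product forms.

Primer 1 (GAAAACCGAACT) matches the top strand at positions 50–61; it acts as a forward primer.
Primer 2's reverse complement is ACTTCTT, matching the top strand at positions 126–132; it acts as a reverse primer.
The 3' ends face each other across positions 50–132, giving an 83 bp product.

Yes — an 83 bp product.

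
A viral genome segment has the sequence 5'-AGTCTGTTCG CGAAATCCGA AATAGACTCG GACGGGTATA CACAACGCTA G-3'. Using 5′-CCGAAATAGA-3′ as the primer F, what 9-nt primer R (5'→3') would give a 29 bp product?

5'-TTGTGTATA-3'

The forward primer binds at positions 17–26, so a 29 bp product ends at position 17 + 29 − 1 = 45.
The reverse primer anneals to the top strand over positions 37–45, i.e. to TATACACAA.
Its sequence written 5'→3' is the reverse complement: TTGTGTATA.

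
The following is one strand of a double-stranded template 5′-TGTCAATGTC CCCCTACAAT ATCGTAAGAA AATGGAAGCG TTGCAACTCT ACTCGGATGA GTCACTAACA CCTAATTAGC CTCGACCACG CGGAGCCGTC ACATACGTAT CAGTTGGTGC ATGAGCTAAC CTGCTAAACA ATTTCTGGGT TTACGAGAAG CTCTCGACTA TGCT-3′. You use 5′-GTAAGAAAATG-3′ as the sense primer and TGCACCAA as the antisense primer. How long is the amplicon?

98 bp

Forward primer GTAAGAAAATG is found on the top strand at positions 24–34.
Taking the reverse complement of TGCACCAA gives TTGGTGCA, found at positions 114–121 on the template; the primer anneals here to the top strand with its 3' end pointing upstream.
Product length = (reverse-primer end) − (forward-primer start) + 1 = 121 − 24 + 1 = 98 bp.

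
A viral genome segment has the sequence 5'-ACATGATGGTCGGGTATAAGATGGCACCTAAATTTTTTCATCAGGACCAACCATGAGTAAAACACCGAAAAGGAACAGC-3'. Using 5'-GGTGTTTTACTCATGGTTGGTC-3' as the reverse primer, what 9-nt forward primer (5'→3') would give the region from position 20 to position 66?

The reverse primer's reverse complement GACCAACCATGAGTAAAACACC matches the template at positions 45–66; the product starts at position 20.
The forward primer is identical to the top strand over positions 20–28: GATGGCACC.

5'-GATGGCACC-3'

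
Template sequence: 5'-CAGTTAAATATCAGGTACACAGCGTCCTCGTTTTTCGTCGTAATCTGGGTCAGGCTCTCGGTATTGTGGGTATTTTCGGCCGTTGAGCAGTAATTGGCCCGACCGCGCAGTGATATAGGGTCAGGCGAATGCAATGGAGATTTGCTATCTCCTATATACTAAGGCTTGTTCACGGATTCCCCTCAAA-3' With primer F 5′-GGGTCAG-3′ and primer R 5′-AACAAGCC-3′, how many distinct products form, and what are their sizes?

Two products: 124 bp, 53 bp

The forward primer GGGTCAG matches the top strand at positions 47–53, 118–124.
The reverse primer's reverse complement is GGCTTGTT, matching at positions 163–170.
Each forward site pairs with the reverse site to give a product ending at position 170: sizes 124, 53 bp.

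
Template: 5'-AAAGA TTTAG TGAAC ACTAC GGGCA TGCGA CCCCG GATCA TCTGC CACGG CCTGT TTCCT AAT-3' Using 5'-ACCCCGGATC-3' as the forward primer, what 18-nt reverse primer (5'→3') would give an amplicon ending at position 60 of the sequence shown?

5'-AGGAAACAGGCCGTGGCA-3'

The forward primer binds at positions 30–39; the product's 3' end on the top strand is position 60.
The reverse primer anneals to the top strand over positions 43–60, i.e. to TGCCACGGCCTGTTTCCT.
Its sequence written 5'→3' is the reverse complement: AGGAAACAGGCCGTGGCA.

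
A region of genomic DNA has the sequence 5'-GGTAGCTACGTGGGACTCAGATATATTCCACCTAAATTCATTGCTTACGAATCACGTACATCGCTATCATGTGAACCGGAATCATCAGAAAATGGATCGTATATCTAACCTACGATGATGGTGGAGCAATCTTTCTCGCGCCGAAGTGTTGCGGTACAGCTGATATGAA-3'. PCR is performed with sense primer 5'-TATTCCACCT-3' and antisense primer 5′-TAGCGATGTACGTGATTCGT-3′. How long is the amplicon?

Forward primer TATTCCACCT is found on the top strand at positions 24–33.
The reverse primer's reverse complement is ACGAATCACGTACATCGCTA, which matches the template at positions 47–66.
Amplicon spans positions 24–66: 43 bp.

43 bp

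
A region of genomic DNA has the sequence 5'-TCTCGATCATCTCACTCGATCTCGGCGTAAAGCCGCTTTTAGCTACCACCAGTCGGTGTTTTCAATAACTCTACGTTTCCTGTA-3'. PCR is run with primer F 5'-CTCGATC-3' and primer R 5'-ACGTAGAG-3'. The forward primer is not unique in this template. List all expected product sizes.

75 bp, 62 bp

The forward primer CTCGATC matches the top strand at positions 2–8, 15–21.
The reverse primer's reverse complement is CTCTACGT, matching at positions 69–76.
Each forward site pairs with the reverse site to give a product ending at position 76: sizes 75, 62 bp.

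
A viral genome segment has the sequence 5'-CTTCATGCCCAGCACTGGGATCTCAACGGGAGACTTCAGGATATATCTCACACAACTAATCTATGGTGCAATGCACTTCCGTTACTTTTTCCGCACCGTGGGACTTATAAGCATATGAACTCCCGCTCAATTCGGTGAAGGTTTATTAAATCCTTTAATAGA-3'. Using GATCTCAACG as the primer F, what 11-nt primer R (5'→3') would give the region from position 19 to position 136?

5'-ACCGAATTGAG-3'

The product's 3' end on the top strand is position 136.
The reverse primer anneals to the top strand over positions 126–136, i.e. to CTCAATTCGGT.
Its sequence written 5'→3' is the reverse complement: ACCGAATTGAG.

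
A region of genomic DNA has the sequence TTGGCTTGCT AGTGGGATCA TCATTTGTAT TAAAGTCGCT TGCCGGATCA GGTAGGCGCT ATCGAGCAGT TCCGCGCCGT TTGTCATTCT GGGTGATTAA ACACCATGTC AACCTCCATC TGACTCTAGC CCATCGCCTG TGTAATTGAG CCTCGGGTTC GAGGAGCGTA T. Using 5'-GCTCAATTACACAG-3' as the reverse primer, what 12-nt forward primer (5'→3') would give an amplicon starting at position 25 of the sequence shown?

5'-TTGTATTAAAGT-3'

The reverse primer's reverse complement CTGTGTAATTGAGC matches the template at positions 138–151; the product starts at position 25.
The forward primer is identical to the top strand over positions 25–36: TTGTATTAAAGT.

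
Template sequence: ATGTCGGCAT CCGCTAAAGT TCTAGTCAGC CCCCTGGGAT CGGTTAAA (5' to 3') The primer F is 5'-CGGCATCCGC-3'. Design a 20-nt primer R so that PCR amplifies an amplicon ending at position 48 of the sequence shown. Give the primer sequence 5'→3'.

The forward primer binds at positions 5–14; the product's 3' end on the top strand is position 48.
The reverse primer anneals to the top strand over positions 29–48, i.e. to GCCCCCTGGGATCGGTTAAA.
Its sequence written 5'→3' is the reverse complement: TTTAACCGATCCCAGGGGGC.

5'-TTTAACCGATCCCAGGGGGC-3'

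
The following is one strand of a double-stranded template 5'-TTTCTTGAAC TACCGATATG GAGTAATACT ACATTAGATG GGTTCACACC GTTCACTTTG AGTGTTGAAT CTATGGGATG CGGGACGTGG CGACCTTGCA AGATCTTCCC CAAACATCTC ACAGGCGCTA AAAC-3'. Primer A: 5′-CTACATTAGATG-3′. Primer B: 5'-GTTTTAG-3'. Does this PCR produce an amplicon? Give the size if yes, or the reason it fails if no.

Yes — a 106 bp product.

Primer A (CTACATTAGATG) matches the top strand at positions 29–40; it acts as a forward primer.
Primer B's reverse complement is CTAAAAC, matching the top strand at positions 128–134; it acts as a reverse primer.
The 3' ends face each other across positions 29–134, giving a 106 bp product.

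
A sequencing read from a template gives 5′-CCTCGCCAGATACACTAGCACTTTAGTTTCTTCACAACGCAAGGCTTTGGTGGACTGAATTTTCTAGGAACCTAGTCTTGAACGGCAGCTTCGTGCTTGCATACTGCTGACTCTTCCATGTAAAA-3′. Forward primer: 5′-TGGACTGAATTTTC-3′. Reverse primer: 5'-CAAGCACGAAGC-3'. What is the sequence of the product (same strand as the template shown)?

Forward primer TGGACTGAATTTTC is found on the top strand at positions 51–64.
Reverse complement of the reverse primer: GCTTCGTGCTTG. This occurs on the top strand at positions 88–99.
The product is the template from position 51 through 99 (49 bp).

5'-TGGACTGAATTTTCTAGGAACCTAGTCTTGAACGGCAGCTTCGTGCTTG-3'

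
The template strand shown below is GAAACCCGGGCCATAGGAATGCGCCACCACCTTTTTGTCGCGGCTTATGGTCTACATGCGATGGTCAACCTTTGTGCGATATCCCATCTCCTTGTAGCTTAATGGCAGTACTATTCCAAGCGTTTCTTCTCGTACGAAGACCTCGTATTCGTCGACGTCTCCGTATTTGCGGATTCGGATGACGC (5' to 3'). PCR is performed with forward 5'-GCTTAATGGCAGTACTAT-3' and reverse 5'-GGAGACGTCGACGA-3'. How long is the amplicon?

66 bp

Forward primer GCTTAATGGCAGTACTAT is found on the top strand at positions 97–114.
Taking the reverse complement of GGAGACGTCGACGA gives TCGTCGACGTCTCC, found at positions 149–162 on the template; the primer anneals here to the top strand with its 3' end pointing upstream.
The product runs from position 97 to position 162, so its length is 162 − 97 + 1 = 66 bp.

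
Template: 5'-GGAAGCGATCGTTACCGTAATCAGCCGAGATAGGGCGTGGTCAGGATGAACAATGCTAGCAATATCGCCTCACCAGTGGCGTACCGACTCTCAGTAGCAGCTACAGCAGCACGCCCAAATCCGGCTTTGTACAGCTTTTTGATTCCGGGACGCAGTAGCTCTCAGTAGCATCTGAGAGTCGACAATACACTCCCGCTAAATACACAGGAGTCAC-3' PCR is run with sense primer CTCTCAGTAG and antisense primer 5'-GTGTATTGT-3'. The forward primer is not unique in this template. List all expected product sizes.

The forward primer CTCTCAGTAG matches the top strand at positions 88–97, 159–168.
The reverse primer's reverse complement is ACAATACAC, matching at positions 182–190.
Each forward site pairs with the reverse site to give a product ending at position 190: sizes 103, 32 bp.

103 bp, 32 bp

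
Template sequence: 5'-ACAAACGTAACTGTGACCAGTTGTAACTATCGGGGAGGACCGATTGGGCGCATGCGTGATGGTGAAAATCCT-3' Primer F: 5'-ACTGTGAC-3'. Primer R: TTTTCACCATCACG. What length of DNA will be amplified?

The forward primer matches the template at positions 10–17.
The reverse primer's reverse complement is CGTGATGGTGAAAA, which matches the template at positions 55–68.
The product runs from position 10 to position 68, so its length is 68 − 10 + 1 = 59 bp.

59 bp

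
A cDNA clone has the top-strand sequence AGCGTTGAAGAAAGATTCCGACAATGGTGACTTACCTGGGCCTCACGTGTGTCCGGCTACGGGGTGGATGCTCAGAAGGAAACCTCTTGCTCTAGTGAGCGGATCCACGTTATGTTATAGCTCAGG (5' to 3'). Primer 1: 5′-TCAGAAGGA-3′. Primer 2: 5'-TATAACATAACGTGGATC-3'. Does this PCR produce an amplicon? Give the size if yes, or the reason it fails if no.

Primer 1 (TCAGAAGGA) matches the top strand at positions 72–80; it acts as a forward primer.
Primer 2's reverse complement is GATCCACGTTATGTTATA, matching the top strand at positions 102–119; it acts as a reverse primer.
The 3' ends face each other across positions 72–119, giving a 48 bp product.

Yes — a 48 bp product.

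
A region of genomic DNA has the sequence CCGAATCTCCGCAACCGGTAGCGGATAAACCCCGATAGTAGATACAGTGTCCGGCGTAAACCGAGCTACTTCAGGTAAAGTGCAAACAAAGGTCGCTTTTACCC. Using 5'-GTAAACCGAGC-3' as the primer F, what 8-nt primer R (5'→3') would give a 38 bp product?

5'-ACCTTTGT-3'

The forward primer binds at positions 56–66, so a 38 bp product ends at position 56 + 38 − 1 = 93.
The reverse primer anneals to the top strand over positions 86–93, i.e. to ACAAAGGT.
Its sequence written 5'→3' is the reverse complement: ACCTTTGT.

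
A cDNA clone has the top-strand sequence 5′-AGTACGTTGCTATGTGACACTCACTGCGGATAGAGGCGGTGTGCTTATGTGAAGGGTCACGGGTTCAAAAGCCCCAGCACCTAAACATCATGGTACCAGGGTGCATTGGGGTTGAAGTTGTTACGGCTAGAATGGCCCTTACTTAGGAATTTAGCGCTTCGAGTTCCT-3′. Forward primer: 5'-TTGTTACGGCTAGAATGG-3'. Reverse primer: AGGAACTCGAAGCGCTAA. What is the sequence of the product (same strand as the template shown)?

Forward primer TTGTTACGGCTAGAATGG is found on the top strand at positions 118–135.
Reverse complement of the reverse primer: TTAGCGCTTCGAGTTCCT. This occurs on the top strand at positions 151–168.
The product is the template from position 118 through 168 (51 bp).

5'-TTGTTACGGCTAGAATGGCCCTTACTTAGGAATTTAGCGCTTCGAGTTCCT-3'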